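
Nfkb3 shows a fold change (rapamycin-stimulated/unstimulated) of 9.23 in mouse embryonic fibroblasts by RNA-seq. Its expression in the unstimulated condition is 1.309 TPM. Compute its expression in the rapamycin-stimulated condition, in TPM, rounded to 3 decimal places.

12.082

rapamycin-stimulated expression = 1.309 × 9.23 = 12.082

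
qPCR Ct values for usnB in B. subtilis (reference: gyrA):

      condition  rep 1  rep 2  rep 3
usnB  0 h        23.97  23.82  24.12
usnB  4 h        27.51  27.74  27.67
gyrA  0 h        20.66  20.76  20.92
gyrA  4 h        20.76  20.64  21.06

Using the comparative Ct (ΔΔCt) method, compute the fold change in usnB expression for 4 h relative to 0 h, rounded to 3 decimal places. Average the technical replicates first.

Mean Ct: usnB 0 h 23.970; usnB 4 h 27.640; gyrA 0 h 20.780; gyrA 4 h 20.820
ΔCt(0 h) = 23.970 − 20.780 = 3.190
ΔCt(4 h) = 27.640 − 20.820 = 6.820
ΔΔCt = 6.820 − 3.190 = 3.630
Fold change = 2^(−3.630) = 0.0808

0.081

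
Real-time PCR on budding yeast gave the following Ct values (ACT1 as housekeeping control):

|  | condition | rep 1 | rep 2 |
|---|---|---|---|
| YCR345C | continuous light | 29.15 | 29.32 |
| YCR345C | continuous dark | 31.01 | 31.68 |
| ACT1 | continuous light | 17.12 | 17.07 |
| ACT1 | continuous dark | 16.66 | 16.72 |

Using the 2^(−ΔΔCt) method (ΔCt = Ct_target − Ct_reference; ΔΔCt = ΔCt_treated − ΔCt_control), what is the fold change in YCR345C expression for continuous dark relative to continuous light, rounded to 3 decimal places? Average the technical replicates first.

0.175

Mean Ct: YCR345C continuous light 29.235; YCR345C continuous dark 31.345; ACT1 continuous light 17.095; ACT1 continuous dark 16.690
ΔCt(continuous light) = 29.235 − 17.095 = 12.140
ΔCt(continuous dark) = 31.345 − 16.690 = 14.655
ΔΔCt = 14.655 − 12.140 = 2.515
Fold change = 2^(−2.515) = 0.1749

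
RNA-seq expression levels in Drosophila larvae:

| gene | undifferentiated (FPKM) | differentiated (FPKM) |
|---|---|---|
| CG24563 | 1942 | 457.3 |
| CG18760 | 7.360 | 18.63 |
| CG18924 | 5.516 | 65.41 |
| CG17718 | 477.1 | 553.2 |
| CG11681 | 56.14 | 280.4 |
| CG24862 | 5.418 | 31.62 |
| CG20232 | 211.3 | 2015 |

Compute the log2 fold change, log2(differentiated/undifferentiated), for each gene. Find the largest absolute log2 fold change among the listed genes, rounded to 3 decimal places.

3.568

log2(457.3/1942) = -2.086  (CG24563)
log2(18.63/7.360) = 1.340  (CG18760)
log2(65.41/5.516) = 3.568  (CG18924)
log2(553.2/477.1) = 0.214  (CG17718)
log2(280.4/56.14) = 2.320  (CG11681)
log2(31.62/5.418) = 2.545  (CG24862)
log2(2015/211.3) = 3.253  (CG20232)
The largest magnitude belongs to CG18924.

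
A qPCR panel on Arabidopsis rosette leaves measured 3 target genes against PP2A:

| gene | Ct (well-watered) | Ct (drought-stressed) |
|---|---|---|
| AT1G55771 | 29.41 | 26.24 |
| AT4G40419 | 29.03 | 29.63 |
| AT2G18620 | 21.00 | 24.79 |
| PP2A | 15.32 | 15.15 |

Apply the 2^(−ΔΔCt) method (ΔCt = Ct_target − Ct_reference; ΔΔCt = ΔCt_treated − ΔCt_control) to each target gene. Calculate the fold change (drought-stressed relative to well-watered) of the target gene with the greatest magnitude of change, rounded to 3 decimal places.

0.064

AT1G55771: ΔΔCt = (26.24−15.15) − (29.41−15.32) = 11.09 − 14.09 = -3.00; fold change = 2^3.00 = 8.000
AT4G40419: ΔΔCt = (29.63−15.15) − (29.03−15.32) = 14.48 − 13.71 = 0.77; fold change = 2^-0.77 = 0.586
AT2G18620: ΔΔCt = (24.79−15.15) − (21.00−15.32) = 9.64 − 5.68 = 3.96; fold change = 2^-3.96 = 0.064
AT2G18620 has the largest |ΔΔCt| = 3.96.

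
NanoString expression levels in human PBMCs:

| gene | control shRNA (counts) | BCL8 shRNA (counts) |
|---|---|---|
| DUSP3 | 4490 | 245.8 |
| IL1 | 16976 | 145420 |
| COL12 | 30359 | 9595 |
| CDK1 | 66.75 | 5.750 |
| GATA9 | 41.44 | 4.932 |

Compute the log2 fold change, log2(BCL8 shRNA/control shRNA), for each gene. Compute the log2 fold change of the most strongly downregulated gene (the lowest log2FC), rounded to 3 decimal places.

log2(245.8/4490) = -4.191  (DUSP3)
log2(145420/16976) = 3.099  (IL1)
log2(9595/30359) = -1.662  (COL12)
log2(5.750/66.75) = -3.537  (CDK1)
log2(4.932/41.44) = -3.071  (GATA9)
DUSP3 is most strongly downregulated.

-4.191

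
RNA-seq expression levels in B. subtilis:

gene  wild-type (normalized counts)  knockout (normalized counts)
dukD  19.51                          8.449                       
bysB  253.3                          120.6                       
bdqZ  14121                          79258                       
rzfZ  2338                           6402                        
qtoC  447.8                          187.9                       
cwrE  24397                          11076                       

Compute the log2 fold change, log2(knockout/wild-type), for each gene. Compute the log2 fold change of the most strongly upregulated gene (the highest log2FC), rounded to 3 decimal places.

log2(8.449/19.51) = -1.207  (dukD)
log2(120.6/253.3) = -1.071  (bysB)
log2(79258/14121) = 2.489  (bdqZ)
log2(6402/2338) = 1.453  (rzfZ)
log2(187.9/447.8) = -1.253  (qtoC)
log2(11076/24397) = -1.139  (cwrE)
bdqZ is most strongly upregulated.

2.489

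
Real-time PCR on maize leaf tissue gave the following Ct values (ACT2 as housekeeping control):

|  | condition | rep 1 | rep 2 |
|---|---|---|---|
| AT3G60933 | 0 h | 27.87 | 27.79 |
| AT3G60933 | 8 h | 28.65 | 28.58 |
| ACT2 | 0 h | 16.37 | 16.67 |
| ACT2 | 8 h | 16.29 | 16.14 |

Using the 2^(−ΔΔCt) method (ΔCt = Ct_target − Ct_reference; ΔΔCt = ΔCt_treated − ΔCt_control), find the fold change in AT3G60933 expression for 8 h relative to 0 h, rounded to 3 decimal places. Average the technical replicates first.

Mean Ct: AT3G60933 0 h 27.830; AT3G60933 8 h 28.615; ACT2 0 h 16.520; ACT2 8 h 16.215
ΔCt(0 h) = 27.830 − 16.520 = 11.310
ΔCt(8 h) = 28.615 − 16.215 = 12.400
ΔΔCt = 12.400 − 11.310 = 1.090
Fold change = 2^(−1.090) = 0.4698

0.470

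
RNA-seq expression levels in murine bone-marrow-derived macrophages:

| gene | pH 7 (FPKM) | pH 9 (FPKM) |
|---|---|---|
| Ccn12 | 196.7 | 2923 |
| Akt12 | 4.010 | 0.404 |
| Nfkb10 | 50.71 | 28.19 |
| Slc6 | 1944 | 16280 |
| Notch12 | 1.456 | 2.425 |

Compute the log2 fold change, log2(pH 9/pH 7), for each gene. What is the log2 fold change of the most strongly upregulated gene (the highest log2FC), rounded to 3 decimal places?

3.893

log2(2923/196.7) = 3.893  (Ccn12)
log2(0.404/4.010) = -3.311  (Akt12)
log2(28.19/50.71) = -0.847  (Nfkb10)
log2(16280/1944) = 3.066  (Slc6)
log2(2.425/1.456) = 0.736  (Notch12)
Ccn12 is most strongly upregulated.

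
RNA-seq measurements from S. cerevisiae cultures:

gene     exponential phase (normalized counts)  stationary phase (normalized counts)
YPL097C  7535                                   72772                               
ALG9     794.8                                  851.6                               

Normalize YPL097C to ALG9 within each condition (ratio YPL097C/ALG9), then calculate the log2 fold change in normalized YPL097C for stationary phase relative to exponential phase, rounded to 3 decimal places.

3.172

YPL097C/ALG9 (exponential phase) = 7535 / 794.8 = 9.4804
YPL097C/ALG9 (stationary phase) = 72772 / 851.6 = 85.453
Fold change = 85.453 / 9.4804 = 9.0137
log2(9.0137) = 3.1721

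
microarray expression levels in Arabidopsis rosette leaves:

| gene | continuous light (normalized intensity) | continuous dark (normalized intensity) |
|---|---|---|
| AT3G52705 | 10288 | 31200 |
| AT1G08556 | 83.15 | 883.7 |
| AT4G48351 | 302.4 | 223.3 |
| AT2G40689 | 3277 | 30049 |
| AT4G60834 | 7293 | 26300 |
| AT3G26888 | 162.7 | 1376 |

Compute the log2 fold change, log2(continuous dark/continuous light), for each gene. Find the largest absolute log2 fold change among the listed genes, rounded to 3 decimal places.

log2(31200/10288) = 1.601  (AT3G52705)
log2(883.7/83.15) = 3.410  (AT1G08556)
log2(223.3/302.4) = -0.437  (AT4G48351)
log2(30049/3277) = 3.197  (AT2G40689)
log2(26300/7293) = 1.850  (AT4G60834)
log2(1376/162.7) = 3.080  (AT3G26888)
The largest magnitude belongs to AT1G08556.

3.410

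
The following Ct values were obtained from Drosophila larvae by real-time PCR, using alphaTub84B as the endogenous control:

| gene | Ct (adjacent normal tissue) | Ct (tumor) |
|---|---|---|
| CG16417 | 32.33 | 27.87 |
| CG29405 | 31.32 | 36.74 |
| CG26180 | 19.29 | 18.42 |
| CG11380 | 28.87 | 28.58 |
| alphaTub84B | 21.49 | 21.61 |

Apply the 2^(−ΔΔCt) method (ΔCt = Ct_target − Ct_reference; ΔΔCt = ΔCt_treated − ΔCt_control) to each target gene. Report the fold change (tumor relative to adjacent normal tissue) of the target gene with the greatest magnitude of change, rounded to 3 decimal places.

0.025

CG16417: ΔΔCt = (27.87−21.61) − (32.33−21.49) = 6.26 − 10.84 = -4.58; fold change = 2^4.58 = 23.918
CG29405: ΔΔCt = (36.74−21.61) − (31.32−21.49) = 15.13 − 9.83 = 5.30; fold change = 2^-5.30 = 0.025
CG26180: ΔΔCt = (18.42−21.61) − (19.29−21.49) = -3.19 − (-2.20) = -0.99; fold change = 2^0.99 = 1.986
CG11380: ΔΔCt = (28.58−21.61) − (28.87−21.49) = 6.97 − 7.38 = -0.41; fold change = 2^0.41 = 1.329
CG29405 has the largest |ΔΔCt| = 5.30.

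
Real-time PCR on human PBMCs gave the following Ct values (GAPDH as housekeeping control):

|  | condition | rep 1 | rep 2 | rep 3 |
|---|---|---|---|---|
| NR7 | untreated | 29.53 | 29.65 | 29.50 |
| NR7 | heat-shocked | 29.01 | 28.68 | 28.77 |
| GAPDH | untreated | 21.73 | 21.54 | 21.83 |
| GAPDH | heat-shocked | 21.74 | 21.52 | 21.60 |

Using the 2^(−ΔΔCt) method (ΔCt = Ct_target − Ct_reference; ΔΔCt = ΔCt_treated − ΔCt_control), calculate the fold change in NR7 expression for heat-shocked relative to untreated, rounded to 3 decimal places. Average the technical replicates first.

1.580

Mean Ct: NR7 untreated 29.560; NR7 heat-shocked 28.820; GAPDH untreated 21.700; GAPDH heat-shocked 21.620
ΔCt(untreated) = 29.560 − 21.700 = 7.860
ΔCt(heat-shocked) = 28.820 − 21.620 = 7.200
ΔΔCt = 7.200 − 7.860 = -0.660
Fold change = 2^(−(-0.660)) = 2^0.660 = 1.5801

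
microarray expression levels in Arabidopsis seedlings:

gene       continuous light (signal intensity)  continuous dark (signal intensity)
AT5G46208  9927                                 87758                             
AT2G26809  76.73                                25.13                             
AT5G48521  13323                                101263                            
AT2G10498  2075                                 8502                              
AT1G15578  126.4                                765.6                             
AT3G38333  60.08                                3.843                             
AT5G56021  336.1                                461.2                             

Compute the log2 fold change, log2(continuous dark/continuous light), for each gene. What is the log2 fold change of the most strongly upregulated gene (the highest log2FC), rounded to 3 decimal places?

3.144

log2(87758/9927) = 3.144  (AT5G46208)
log2(25.13/76.73) = -1.610  (AT2G26809)
log2(101263/13323) = 2.926  (AT5G48521)
log2(8502/2075) = 2.035  (AT2G10498)
log2(765.6/126.4) = 2.599  (AT1G15578)
log2(3.843/60.08) = -3.967  (AT3G38333)
log2(461.2/336.1) = 0.457  (AT5G56021)
AT5G46208 is most strongly upregulated.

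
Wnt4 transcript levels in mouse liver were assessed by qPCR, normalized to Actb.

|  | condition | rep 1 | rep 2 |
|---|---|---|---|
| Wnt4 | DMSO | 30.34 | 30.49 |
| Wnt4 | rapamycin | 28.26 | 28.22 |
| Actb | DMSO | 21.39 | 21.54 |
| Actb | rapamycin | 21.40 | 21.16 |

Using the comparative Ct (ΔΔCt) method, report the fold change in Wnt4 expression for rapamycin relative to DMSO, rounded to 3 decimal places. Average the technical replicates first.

Mean Ct: Wnt4 DMSO 30.415; Wnt4 rapamycin 28.240; Actb DMSO 21.465; Actb rapamycin 21.280
ΔCt(DMSO) = 30.415 − 21.465 = 8.950
ΔCt(rapamycin) = 28.240 − 21.280 = 6.960
ΔΔCt = 6.960 − 8.950 = -1.990
Fold change = 2^(−(-1.990)) = 2^1.990 = 3.9724

3.972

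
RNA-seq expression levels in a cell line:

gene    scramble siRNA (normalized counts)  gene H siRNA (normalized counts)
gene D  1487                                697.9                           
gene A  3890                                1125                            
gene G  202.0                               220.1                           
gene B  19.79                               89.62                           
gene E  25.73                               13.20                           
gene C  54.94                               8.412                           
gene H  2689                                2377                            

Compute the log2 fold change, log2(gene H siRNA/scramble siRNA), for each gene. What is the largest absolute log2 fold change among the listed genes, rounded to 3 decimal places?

log2(697.9/1487) = -1.091  (gene D)
log2(1125/3890) = -1.790  (gene A)
log2(220.1/202.0) = 0.124  (gene G)
log2(89.62/19.79) = 2.179  (gene B)
log2(13.20/25.73) = -0.963  (gene E)
log2(8.412/54.94) = -2.707  (gene C)
log2(2377/2689) = -0.178  (gene H)
The largest magnitude belongs to gene C.

2.707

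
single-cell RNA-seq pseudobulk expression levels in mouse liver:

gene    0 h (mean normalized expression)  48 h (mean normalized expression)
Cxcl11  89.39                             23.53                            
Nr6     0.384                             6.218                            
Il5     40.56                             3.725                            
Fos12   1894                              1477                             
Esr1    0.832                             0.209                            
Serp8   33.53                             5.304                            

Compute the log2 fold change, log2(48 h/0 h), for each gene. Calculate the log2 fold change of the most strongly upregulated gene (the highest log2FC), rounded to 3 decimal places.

4.017

log2(23.53/89.39) = -1.926  (Cxcl11)
log2(6.218/0.384) = 4.017  (Nr6)
log2(3.725/40.56) = -3.445  (Il5)
log2(1477/1894) = -0.359  (Fos12)
log2(0.209/0.832) = -1.993  (Esr1)
log2(5.304/33.53) = -2.660  (Serp8)
Nr6 is most strongly upregulated.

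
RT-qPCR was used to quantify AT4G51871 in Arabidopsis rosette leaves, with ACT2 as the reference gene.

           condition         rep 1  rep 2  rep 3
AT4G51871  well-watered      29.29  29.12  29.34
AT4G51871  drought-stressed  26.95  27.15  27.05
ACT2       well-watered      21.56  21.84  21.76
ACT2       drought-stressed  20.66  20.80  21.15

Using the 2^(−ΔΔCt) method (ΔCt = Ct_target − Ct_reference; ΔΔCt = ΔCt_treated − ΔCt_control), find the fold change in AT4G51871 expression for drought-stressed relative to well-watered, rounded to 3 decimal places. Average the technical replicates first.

2.549

Mean Ct: AT4G51871 well-watered 29.250; AT4G51871 drought-stressed 27.050; ACT2 well-watered 21.720; ACT2 drought-stressed 20.870
ΔCt(well-watered) = 29.250 − 21.720 = 7.530
ΔCt(drought-stressed) = 27.050 − 20.870 = 6.180
ΔΔCt = 6.180 − 7.530 = -1.350
Fold change = 2^(−(-1.350)) = 2^1.350 = 2.5491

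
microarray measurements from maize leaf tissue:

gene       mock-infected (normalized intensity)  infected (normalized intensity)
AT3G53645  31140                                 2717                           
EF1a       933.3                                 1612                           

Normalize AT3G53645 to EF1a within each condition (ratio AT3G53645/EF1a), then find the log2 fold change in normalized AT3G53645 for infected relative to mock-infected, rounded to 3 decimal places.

AT3G53645/EF1a (mock-infected) = 31140 / 933.3 = 33.365
AT3G53645/EF1a (infected) = 2717 / 1612 = 1.6855
Fold change = 1.6855 / 33.365 = 0.0505
log2(0.0505) = -4.3071

-4.307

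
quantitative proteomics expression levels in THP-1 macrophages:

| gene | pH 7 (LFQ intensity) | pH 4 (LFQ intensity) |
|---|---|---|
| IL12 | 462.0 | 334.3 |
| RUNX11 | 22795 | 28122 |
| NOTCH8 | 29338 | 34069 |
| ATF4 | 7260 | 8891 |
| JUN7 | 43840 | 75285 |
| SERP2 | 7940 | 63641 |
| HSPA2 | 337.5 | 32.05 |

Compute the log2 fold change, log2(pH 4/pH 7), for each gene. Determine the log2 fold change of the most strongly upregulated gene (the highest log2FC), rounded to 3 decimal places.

log2(334.3/462.0) = -0.467  (IL12)
log2(28122/22795) = 0.303  (RUNX11)
log2(34069/29338) = 0.216  (NOTCH8)
log2(8891/7260) = 0.292  (ATF4)
log2(75285/43840) = 0.780  (JUN7)
log2(63641/7940) = 3.003  (SERP2)
log2(32.05/337.5) = -3.396  (HSPA2)
SERP2 is most strongly upregulated.

3.003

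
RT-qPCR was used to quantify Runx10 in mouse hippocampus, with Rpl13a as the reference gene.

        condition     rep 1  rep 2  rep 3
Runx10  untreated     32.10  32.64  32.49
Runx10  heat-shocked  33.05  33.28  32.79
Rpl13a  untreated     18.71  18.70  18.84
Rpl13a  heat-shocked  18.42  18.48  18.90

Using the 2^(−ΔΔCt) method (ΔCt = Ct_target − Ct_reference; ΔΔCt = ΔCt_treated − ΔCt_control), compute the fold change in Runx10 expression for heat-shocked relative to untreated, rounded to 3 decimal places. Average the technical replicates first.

0.582

Mean Ct: Runx10 untreated 32.410; Runx10 heat-shocked 33.040; Rpl13a untreated 18.750; Rpl13a heat-shocked 18.600
ΔCt(untreated) = 32.410 − 18.750 = 13.660
ΔCt(heat-shocked) = 33.040 − 18.600 = 14.440
ΔΔCt = 14.440 − 13.660 = 0.780
Fold change = 2^(−0.780) = 0.5824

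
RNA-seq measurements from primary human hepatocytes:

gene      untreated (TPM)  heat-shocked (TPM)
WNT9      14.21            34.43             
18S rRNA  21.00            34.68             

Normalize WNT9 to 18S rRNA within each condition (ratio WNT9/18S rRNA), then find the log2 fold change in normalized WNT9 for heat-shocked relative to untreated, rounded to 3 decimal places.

0.553

WNT9/18S rRNA (untreated) = 14.21 / 21.00 = 0.67667
WNT9/18S rRNA (heat-shocked) = 34.43 / 34.68 = 0.99279
Fold change = 0.99279 / 0.67667 = 1.4672
log2(1.4672) = 0.5530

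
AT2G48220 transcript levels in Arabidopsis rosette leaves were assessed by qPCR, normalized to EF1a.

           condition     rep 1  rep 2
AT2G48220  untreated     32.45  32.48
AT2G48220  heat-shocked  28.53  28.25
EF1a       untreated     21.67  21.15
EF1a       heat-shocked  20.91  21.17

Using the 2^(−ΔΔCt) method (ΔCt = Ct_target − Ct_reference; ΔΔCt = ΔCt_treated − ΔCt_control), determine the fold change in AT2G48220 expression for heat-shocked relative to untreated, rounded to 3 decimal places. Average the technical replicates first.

13.041

Mean Ct: AT2G48220 untreated 32.465; AT2G48220 heat-shocked 28.390; EF1a untreated 21.410; EF1a heat-shocked 21.040
ΔCt(untreated) = 32.465 − 21.410 = 11.055
ΔCt(heat-shocked) = 28.390 − 21.040 = 7.350
ΔΔCt = 7.350 − 11.055 = -3.705
Fold change = 2^(−(-3.705)) = 2^3.705 = 13.0412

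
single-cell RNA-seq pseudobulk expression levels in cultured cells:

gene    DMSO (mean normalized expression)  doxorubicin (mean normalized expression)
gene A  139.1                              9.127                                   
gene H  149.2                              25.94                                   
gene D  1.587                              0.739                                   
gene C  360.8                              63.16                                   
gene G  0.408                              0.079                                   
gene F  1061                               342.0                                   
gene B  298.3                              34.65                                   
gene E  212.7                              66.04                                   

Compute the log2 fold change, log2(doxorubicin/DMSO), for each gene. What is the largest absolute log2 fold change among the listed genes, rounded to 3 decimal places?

3.930

log2(9.127/139.1) = -3.930  (gene A)
log2(25.94/149.2) = -2.524  (gene H)
log2(0.739/1.587) = -1.103  (gene D)
log2(63.16/360.8) = -2.514  (gene C)
log2(0.079/0.408) = -2.369  (gene G)
log2(342.0/1061) = -1.633  (gene F)
log2(34.65/298.3) = -3.106  (gene B)
log2(66.04/212.7) = -1.687  (gene E)
The largest magnitude belongs to gene A.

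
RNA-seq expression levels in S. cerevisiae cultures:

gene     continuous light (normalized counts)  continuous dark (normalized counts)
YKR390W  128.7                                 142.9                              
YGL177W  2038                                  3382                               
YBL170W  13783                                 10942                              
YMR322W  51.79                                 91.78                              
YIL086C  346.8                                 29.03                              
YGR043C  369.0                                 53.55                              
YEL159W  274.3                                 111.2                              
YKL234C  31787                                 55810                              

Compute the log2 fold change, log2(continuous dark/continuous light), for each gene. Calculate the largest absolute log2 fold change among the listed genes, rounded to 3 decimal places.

3.578

log2(142.9/128.7) = 0.151  (YKR390W)
log2(3382/2038) = 0.731  (YGL177W)
log2(10942/13783) = -0.333  (YBL170W)
log2(91.78/51.79) = 0.826  (YMR322W)
log2(29.03/346.8) = -3.578  (YIL086C)
log2(53.55/369.0) = -2.785  (YGR043C)
log2(111.2/274.3) = -1.303  (YEL159W)
log2(55810/31787) = 0.812  (YKL234C)
The largest magnitude belongs to YIL086C.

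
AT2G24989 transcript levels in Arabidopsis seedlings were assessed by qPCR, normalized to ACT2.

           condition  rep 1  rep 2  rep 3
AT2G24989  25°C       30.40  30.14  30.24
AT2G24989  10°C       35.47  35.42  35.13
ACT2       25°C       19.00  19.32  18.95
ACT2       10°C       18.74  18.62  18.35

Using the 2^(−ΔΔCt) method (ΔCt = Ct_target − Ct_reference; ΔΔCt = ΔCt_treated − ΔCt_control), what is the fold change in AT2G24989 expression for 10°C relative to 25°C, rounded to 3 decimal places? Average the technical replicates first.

0.021

Mean Ct: AT2G24989 25°C 30.260; AT2G24989 10°C 35.340; ACT2 25°C 19.090; ACT2 10°C 18.570
ΔCt(25°C) = 30.260 − 19.090 = 11.170
ΔCt(10°C) = 35.340 − 18.570 = 16.770
ΔΔCt = 16.770 − 11.170 = 5.600
Fold change = 2^(−5.600) = 0.0206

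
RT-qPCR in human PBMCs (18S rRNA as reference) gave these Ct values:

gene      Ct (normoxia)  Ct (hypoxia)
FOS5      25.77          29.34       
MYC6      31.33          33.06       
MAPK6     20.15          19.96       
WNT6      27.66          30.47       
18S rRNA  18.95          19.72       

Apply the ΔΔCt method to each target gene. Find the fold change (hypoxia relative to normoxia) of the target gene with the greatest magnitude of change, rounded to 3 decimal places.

0.144

FOS5: ΔΔCt = (29.34−19.72) − (25.77−18.95) = 9.62 − 6.82 = 2.80; fold change = 2^-2.80 = 0.144
MYC6: ΔΔCt = (33.06−19.72) − (31.33−18.95) = 13.34 − 12.38 = 0.96; fold change = 2^-0.96 = 0.514
MAPK6: ΔΔCt = (19.96−19.72) − (20.15−18.95) = 0.24 − 1.20 = -0.96; fold change = 2^0.96 = 1.945
WNT6: ΔΔCt = (30.47−19.72) − (27.66−18.95) = 10.75 − 8.71 = 2.04; fold change = 2^-2.04 = 0.243
FOS5 has the largest |ΔΔCt| = 2.80.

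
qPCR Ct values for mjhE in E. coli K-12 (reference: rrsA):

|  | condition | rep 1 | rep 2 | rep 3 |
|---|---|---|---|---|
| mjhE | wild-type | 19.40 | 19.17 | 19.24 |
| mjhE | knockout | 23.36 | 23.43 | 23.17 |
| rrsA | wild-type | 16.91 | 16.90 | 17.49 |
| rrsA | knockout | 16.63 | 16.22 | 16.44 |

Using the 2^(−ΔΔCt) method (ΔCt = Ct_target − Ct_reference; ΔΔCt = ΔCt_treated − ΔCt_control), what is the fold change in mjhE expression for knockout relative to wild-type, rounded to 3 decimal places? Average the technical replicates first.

0.038

Mean Ct: mjhE wild-type 19.270; mjhE knockout 23.320; rrsA wild-type 17.100; rrsA knockout 16.430
ΔCt(wild-type) = 19.270 − 17.100 = 2.170
ΔCt(knockout) = 23.320 − 16.430 = 6.890
ΔΔCt = 6.890 − 2.170 = 4.720
Fold change = 2^(−4.720) = 0.0379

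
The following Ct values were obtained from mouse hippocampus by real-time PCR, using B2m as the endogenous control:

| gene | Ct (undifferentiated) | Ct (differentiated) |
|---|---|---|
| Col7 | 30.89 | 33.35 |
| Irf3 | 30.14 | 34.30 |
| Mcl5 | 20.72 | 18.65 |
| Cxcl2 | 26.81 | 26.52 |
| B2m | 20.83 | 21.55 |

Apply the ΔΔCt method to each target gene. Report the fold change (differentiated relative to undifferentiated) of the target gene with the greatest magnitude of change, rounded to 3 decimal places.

0.092

Col7: ΔΔCt = (33.35−21.55) − (30.89−20.83) = 11.80 − 10.06 = 1.74; fold change = 2^-1.74 = 0.299
Irf3: ΔΔCt = (34.30−21.55) − (30.14−20.83) = 12.75 − 9.31 = 3.44; fold change = 2^-3.44 = 0.092
Mcl5: ΔΔCt = (18.65−21.55) − (20.72−20.83) = -2.90 − (-0.11) = -2.79; fold change = 2^2.79 = 6.916
Cxcl2: ΔΔCt = (26.52−21.55) − (26.81−20.83) = 4.97 − 5.98 = -1.01; fold change = 2^1.01 = 2.014
Irf3 has the largest |ΔΔCt| = 3.44.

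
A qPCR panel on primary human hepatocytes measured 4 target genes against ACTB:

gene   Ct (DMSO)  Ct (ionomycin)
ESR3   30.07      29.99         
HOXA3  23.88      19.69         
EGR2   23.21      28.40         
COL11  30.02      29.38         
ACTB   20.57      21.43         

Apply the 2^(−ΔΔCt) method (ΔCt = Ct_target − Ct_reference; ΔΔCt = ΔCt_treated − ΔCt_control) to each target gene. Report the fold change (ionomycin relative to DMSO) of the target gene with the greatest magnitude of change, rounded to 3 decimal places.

ESR3: ΔΔCt = (29.99−21.43) − (30.07−20.57) = 8.56 − 9.50 = -0.94; fold change = 2^0.94 = 1.919
HOXA3: ΔΔCt = (19.69−21.43) − (23.88−20.57) = -1.74 − 3.31 = -5.05; fold change = 2^5.05 = 33.128
EGR2: ΔΔCt = (28.40−21.43) − (23.21−20.57) = 6.97 − 2.64 = 4.33; fold change = 2^-4.33 = 0.050
COL11: ΔΔCt = (29.38−21.43) − (30.02−20.57) = 7.95 − 9.45 = -1.50; fold change = 2^1.50 = 2.828
HOXA3 has the largest |ΔΔCt| = 5.05.

33.128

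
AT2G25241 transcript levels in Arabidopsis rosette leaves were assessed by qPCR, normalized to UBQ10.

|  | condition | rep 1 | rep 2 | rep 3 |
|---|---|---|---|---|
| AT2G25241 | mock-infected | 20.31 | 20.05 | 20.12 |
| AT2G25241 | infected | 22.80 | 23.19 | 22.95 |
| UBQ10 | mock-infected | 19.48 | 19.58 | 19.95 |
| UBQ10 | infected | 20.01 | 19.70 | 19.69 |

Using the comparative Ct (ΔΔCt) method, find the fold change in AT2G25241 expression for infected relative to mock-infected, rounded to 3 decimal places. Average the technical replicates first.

0.155

Mean Ct: AT2G25241 mock-infected 20.160; AT2G25241 infected 22.980; UBQ10 mock-infected 19.670; UBQ10 infected 19.800
ΔCt(mock-infected) = 20.160 − 19.670 = 0.490
ΔCt(infected) = 22.980 − 19.800 = 3.180
ΔΔCt = 3.180 − 0.490 = 2.690
Fold change = 2^(−2.690) = 0.1550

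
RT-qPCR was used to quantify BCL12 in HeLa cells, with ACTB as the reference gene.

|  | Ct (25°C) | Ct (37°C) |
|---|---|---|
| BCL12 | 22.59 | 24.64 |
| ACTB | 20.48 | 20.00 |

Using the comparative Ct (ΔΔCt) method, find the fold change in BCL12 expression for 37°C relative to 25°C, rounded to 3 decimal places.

0.173

ΔCt(25°C) = 22.590 − 20.480 = 2.110
ΔCt(37°C) = 24.640 − 20.000 = 4.640
ΔΔCt = 4.640 − 2.110 = 2.530
Fold change = 2^(−2.530) = 0.1731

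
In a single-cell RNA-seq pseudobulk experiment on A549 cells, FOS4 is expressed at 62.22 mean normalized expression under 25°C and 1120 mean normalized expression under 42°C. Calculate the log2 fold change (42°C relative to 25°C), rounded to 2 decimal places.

4.17

Fold change = 1120 / 62.22 = 18.0006
log2(18.0006) = 4.170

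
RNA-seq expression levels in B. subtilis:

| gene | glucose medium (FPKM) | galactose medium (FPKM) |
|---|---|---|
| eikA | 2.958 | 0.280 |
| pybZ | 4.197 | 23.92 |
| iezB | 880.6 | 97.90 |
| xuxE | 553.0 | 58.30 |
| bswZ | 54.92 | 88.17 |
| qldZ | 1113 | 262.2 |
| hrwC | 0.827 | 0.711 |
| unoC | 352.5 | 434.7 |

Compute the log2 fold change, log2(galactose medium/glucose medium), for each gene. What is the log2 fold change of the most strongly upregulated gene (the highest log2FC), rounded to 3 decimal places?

log2(0.280/2.958) = -3.401  (eikA)
log2(23.92/4.197) = 2.511  (pybZ)
log2(97.90/880.6) = -3.169  (iezB)
log2(58.30/553.0) = -3.246  (xuxE)
log2(88.17/54.92) = 0.683  (bswZ)
log2(262.2/1113) = -2.086  (qldZ)
log2(0.711/0.827) = -0.218  (hrwC)
log2(434.7/352.5) = 0.302  (unoC)
pybZ is most strongly upregulated.

2.511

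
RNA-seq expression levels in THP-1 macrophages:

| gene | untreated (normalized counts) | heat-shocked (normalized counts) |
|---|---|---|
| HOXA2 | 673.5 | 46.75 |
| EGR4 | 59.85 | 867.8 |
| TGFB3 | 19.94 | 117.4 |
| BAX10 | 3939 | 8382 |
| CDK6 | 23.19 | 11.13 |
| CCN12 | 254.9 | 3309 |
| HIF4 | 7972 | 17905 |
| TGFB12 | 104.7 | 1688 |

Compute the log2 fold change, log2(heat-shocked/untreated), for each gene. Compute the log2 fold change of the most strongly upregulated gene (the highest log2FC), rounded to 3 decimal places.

4.011

log2(46.75/673.5) = -3.849  (HOXA2)
log2(867.8/59.85) = 3.858  (EGR4)
log2(117.4/19.94) = 2.558  (TGFB3)
log2(8382/3939) = 1.089  (BAX10)
log2(11.13/23.19) = -1.059  (CDK6)
log2(3309/254.9) = 3.698  (CCN12)
log2(17905/7972) = 1.167  (HIF4)
log2(1688/104.7) = 4.011  (TGFB12)
TGFB12 is most strongly upregulated.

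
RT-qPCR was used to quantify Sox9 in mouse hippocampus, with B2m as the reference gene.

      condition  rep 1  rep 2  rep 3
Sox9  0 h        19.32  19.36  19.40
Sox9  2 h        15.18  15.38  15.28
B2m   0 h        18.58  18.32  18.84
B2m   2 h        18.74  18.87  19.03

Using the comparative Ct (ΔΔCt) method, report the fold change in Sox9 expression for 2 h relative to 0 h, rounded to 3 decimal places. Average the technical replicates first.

Mean Ct: Sox9 0 h 19.360; Sox9 2 h 15.280; B2m 0 h 18.580; B2m 2 h 18.880
ΔCt(0 h) = 19.360 − 18.580 = 0.780
ΔCt(2 h) = 15.280 − 18.880 = -3.600
ΔΔCt = -3.600 − 0.780 = -4.380
Fold change = 2^(−(-4.380)) = 2^4.380 = 20.8215

20.821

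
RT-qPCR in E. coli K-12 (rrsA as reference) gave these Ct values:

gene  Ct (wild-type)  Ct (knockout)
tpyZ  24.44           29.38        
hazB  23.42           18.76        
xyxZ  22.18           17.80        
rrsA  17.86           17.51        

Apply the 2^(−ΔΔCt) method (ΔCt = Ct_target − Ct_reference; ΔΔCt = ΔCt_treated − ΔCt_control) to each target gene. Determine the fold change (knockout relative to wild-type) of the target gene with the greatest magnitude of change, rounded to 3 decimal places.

0.026

tpyZ: ΔΔCt = (29.38−17.51) − (24.44−17.86) = 11.87 − 6.58 = 5.29; fold change = 2^-5.29 = 0.026
hazB: ΔΔCt = (18.76−17.51) − (23.42−17.86) = 1.25 − 5.56 = -4.31; fold change = 2^4.31 = 19.835
xyxZ: ΔΔCt = (17.80−17.51) − (22.18−17.86) = 0.29 − 4.32 = -4.03; fold change = 2^4.03 = 16.336
tpyZ has the largest |ΔΔCt| = 5.29.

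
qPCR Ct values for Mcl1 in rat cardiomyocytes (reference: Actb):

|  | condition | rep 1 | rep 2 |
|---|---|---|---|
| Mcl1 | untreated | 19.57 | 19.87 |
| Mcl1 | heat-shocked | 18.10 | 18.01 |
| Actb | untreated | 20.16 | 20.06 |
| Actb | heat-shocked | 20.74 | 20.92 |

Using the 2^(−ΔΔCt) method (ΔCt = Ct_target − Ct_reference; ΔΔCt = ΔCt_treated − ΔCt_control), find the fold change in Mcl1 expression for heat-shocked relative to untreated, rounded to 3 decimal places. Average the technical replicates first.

5.223

Mean Ct: Mcl1 untreated 19.720; Mcl1 heat-shocked 18.055; Actb untreated 20.110; Actb heat-shocked 20.830
ΔCt(untreated) = 19.720 − 20.110 = -0.390
ΔCt(heat-shocked) = 18.055 − 20.830 = -2.775
ΔΔCt = -2.775 − (-0.390) = -2.385
Fold change = 2^(−(-2.385)) = 2^2.385 = 5.2234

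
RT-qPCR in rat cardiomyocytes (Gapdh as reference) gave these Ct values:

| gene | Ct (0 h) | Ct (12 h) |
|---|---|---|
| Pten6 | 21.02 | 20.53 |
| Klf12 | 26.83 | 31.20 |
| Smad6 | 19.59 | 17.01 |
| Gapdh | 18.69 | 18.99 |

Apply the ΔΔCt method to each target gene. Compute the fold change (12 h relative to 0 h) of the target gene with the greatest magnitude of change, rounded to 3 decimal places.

Pten6: ΔΔCt = (20.53−18.99) − (21.02−18.69) = 1.54 − 2.33 = -0.79; fold change = 2^0.79 = 1.729
Klf12: ΔΔCt = (31.20−18.99) − (26.83−18.69) = 12.21 − 8.14 = 4.07; fold change = 2^-4.07 = 0.060
Smad6: ΔΔCt = (17.01−18.99) − (19.59−18.69) = -1.98 − 0.90 = -2.88; fold change = 2^2.88 = 7.362
Klf12 has the largest |ΔΔCt| = 4.07.

0.060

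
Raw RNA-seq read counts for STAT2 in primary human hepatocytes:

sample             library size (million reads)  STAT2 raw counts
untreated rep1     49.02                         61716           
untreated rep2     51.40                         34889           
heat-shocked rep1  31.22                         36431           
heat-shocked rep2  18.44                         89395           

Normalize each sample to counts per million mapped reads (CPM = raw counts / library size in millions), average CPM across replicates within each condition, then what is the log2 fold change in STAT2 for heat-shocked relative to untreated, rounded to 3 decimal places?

CPM(untreated rep1) = 61716 / 49.02 = 1258.9963
CPM(untreated rep2) = 34889 / 51.40 = 678.7743
CPM(heat-shocked rep1) = 36431 / 31.22 = 1166.9122
CPM(heat-shocked rep2) = 89395 / 18.44 = 4847.8850
mean CPM(untreated) = 968.8853; mean CPM(heat-shocked) = 3007.3986
Fold change = 3007.3986 / 968.8853 = 3.10398
log2(3.10398) = 1.6341

1.634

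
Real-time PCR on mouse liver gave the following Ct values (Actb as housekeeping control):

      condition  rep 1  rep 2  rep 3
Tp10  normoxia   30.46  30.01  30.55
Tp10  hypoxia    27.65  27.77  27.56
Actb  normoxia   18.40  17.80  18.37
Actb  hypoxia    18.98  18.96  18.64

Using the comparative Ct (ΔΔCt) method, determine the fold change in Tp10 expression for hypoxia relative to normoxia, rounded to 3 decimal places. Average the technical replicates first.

Mean Ct: Tp10 normoxia 30.340; Tp10 hypoxia 27.660; Actb normoxia 18.190; Actb hypoxia 18.860
ΔCt(normoxia) = 30.340 − 18.190 = 12.150
ΔCt(hypoxia) = 27.660 − 18.860 = 8.800
ΔΔCt = 8.800 − 12.150 = -3.350
Fold change = 2^(−(-3.350)) = 2^3.350 = 10.1965

10.196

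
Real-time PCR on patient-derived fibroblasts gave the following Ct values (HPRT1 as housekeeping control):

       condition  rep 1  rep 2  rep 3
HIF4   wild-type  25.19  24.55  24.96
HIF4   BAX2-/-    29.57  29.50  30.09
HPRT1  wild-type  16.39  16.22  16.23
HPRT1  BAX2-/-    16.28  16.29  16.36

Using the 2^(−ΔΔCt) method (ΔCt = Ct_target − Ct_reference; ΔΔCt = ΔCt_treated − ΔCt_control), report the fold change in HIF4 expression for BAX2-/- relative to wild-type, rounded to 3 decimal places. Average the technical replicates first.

0.036

Mean Ct: HIF4 wild-type 24.900; HIF4 BAX2-/- 29.720; HPRT1 wild-type 16.280; HPRT1 BAX2-/- 16.310
ΔCt(wild-type) = 24.900 − 16.280 = 8.620
ΔCt(BAX2-/-) = 29.720 − 16.310 = 13.410
ΔΔCt = 13.410 − 8.620 = 4.790
Fold change = 2^(−4.790) = 0.0361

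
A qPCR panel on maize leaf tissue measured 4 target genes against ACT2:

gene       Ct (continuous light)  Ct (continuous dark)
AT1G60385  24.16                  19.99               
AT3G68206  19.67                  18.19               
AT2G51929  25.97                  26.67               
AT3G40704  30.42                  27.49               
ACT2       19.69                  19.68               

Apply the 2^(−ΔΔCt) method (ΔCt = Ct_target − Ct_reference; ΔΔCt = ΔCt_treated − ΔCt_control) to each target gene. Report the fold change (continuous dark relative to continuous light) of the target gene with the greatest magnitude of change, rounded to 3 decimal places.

AT1G60385: ΔΔCt = (19.99−19.68) − (24.16−19.69) = 0.31 − 4.47 = -4.16; fold change = 2^4.16 = 17.877
AT3G68206: ΔΔCt = (18.19−19.68) − (19.67−19.69) = -1.49 − (-0.02) = -1.47; fold change = 2^1.47 = 2.770
AT2G51929: ΔΔCt = (26.67−19.68) − (25.97−19.69) = 6.99 − 6.28 = 0.71; fold change = 2^-0.71 = 0.611
AT3G40704: ΔΔCt = (27.49−19.68) − (30.42−19.69) = 7.81 − 10.73 = -2.92; fold change = 2^2.92 = 7.568
AT1G60385 has the largest |ΔΔCt| = 4.16.

17.877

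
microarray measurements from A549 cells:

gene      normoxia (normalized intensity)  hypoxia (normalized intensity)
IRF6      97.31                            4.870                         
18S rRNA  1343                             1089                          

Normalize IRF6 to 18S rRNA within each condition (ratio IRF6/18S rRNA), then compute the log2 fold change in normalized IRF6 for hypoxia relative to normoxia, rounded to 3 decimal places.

IRF6/18S rRNA (normoxia) = 97.31 / 1343 = 0.072457
IRF6/18S rRNA (hypoxia) = 4.870 / 1089 = 0.004472
Fold change = 0.004472 / 0.072457 = 0.0617
log2(0.0617) = -4.0181

-4.018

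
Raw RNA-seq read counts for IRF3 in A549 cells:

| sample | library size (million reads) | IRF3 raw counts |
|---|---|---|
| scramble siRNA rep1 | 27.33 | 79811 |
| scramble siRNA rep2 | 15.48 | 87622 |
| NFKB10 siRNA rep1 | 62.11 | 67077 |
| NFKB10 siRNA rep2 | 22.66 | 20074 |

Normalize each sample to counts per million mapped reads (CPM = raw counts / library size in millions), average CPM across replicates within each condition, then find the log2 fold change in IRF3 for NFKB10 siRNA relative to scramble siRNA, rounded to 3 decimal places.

-2.126

CPM(scramble siRNA rep1) = 79811 / 27.33 = 2920.2708
CPM(scramble siRNA rep2) = 87622 / 15.48 = 5660.3359
CPM(NFKB10 siRNA rep1) = 67077 / 62.11 = 1079.9710
CPM(NFKB10 siRNA rep2) = 20074 / 22.66 = 885.8782
mean CPM(scramble siRNA) = 4290.3033; mean CPM(NFKB10 siRNA) = 982.9246
Fold change = 982.9246 / 4290.3033 = 0.22910
log2(0.22910) = -2.1259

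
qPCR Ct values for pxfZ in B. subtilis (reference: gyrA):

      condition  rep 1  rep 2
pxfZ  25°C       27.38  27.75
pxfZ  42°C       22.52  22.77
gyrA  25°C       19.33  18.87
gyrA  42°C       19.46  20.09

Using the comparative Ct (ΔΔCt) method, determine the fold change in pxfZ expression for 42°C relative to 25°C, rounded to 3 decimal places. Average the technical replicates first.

Mean Ct: pxfZ 25°C 27.565; pxfZ 42°C 22.645; gyrA 25°C 19.100; gyrA 42°C 19.775
ΔCt(25°C) = 27.565 − 19.100 = 8.465
ΔCt(42°C) = 22.645 − 19.775 = 2.870
ΔΔCt = 2.870 − 8.465 = -5.595
Fold change = 2^(−(-5.595)) = 2^5.595 = 48.3351

48.335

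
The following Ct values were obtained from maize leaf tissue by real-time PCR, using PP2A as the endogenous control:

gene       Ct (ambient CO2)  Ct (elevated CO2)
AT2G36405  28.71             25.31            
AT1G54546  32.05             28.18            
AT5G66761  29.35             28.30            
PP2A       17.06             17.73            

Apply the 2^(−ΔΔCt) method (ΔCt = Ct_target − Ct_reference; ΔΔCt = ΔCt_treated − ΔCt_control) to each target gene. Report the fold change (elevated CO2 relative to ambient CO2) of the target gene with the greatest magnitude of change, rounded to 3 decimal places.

23.264

AT2G36405: ΔΔCt = (25.31−17.73) − (28.71−17.06) = 7.58 − 11.65 = -4.07; fold change = 2^4.07 = 16.795
AT1G54546: ΔΔCt = (28.18−17.73) − (32.05−17.06) = 10.45 − 14.99 = -4.54; fold change = 2^4.54 = 23.264
AT5G66761: ΔΔCt = (28.30−17.73) − (29.35−17.06) = 10.57 − 12.29 = -1.72; fold change = 2^1.72 = 3.294
AT1G54546 has the largest |ΔΔCt| = 4.54.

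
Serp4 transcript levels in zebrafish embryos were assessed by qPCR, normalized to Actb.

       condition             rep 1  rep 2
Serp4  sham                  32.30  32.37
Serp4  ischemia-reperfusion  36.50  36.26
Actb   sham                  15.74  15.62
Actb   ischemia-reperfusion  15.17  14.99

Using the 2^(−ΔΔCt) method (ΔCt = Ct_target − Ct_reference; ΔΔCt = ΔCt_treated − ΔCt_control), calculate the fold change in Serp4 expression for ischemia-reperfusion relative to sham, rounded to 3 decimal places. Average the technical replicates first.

Mean Ct: Serp4 sham 32.335; Serp4 ischemia-reperfusion 36.380; Actb sham 15.680; Actb ischemia-reperfusion 15.080
ΔCt(sham) = 32.335 − 15.680 = 16.655
ΔCt(ischemia-reperfusion) = 36.380 − 15.080 = 21.300
ΔΔCt = 21.300 − 16.655 = 4.645
Fold change = 2^(−4.645) = 0.0400

0.040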